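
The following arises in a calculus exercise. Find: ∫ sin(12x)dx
Using substitution u=12x: ∫ sin(u) du/12=-cos(u)/12 + C

Answer: (-1/12)cos(12x) + C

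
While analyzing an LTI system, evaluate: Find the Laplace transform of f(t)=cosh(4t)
L{cosh(at)} = s/(s²-a²)
L{cosh(4t)} = s/(s²-16)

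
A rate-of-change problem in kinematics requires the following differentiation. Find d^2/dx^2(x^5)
Apply power rule 2 times:
d^1: 5x^4
d^2: 20x^3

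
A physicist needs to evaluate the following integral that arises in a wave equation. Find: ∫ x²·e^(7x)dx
Integration by parts twice:
First: u=x², dv=e^(7x) dx => x²e^(7x)/7 - (2/7)∫ xe^(7x) dx
Second (∫ xe^(7x) dx): xe^(7x)/7 - e^(7x)/49
Combining: e^(7x)(x²/7-2x/49+2/343)+C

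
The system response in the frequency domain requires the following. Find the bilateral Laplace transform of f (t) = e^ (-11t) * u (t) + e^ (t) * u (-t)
For e^(-11t) * u(t): L=1/(s + 11), Re(s) > -11
For e^(t) * u(-t): L=-1/(s-1), Re(s) < 1
Combined: F(s)=1/(s + 11) - 1/(s-1), -11 < Re(s) < 1

Answer: 1/(s + 11) - 1/(s-1), ROC: -11 < Re(s) < 1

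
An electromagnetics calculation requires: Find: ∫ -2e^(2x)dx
Since d/dx[e^(2x)]=2e^(2x), we get -1 e^(2x) + C

Answer: -e^(2x) + C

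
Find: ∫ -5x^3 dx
Using power rule: ∫ -5x^3 dx=-5/4 x^4 + C=(-5/4)x^4 + C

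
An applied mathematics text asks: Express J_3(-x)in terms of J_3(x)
For integer n: J_n(-x) = (-1)^n J_n(x)
With n = 3: J_3(-x) = (-1)^3 J_3(x) = -J_3(x)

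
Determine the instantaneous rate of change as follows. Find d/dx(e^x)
Chain rule: d/dx[e^u] = e^u · u' where u = x
u' = 1

Answer: 1·e^x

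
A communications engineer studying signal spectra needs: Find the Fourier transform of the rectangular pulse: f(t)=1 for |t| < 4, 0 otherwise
F(omega) = integral from -4 to 4 of e^(-j*omega*t) dt
= 2*sin(4*omega)/omega = 8*sinc(4*omega/pi)

Answer: 2*sin(4*omega)/omega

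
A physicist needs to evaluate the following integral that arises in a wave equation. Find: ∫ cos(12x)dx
Using substitution u=12x: ∫ cos(u) du/12=sin(u)/12 + C

Answer: (1/12)sin(12x) + C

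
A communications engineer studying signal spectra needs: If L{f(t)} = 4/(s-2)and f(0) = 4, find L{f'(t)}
L{f'(t)} = s·F(s) - f(0) = 4s/(s-2) - 4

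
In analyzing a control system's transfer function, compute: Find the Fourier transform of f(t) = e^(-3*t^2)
The Fourier transform of a Gaussian e^(-a*t^2) is sqrt(pi/a)*e^(-omega^2/(4a)).
With a = 3: F(omega) = sqrt(pi/3)*e^(-omega^2/12)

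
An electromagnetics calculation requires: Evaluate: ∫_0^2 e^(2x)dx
Antiderivative: (1/2)e^(2x)
Evaluate: (1/2)(e^4-1)

Answer: (e^4-1)/2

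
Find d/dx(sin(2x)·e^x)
Product rule: (fg)' = f'g + fg'
f = sin(2x), f' = 2·cos(2x)
g = e^x, g' = e^x

Answer: 2·cos(2x)·e^x + sin(2x)·e^x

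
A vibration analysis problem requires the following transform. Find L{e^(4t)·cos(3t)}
First shifting: L{e^(at)f(t)}=F(s-a)
L{cos(3t)}=s/(s² + 9)
Shift: (s-4)/((s-4)² + 9)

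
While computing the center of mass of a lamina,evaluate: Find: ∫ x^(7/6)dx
Power rule: ∫ x^(7/6) dx = x^(13/6)/(13/6)+C

Answer: (6/13)·x^(13/6)+C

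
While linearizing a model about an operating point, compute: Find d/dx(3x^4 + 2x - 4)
Power rule: d/dx(ax^n) = n·a·x^(n-1)
Term by term: 12·x^3+2

Answer: 12x^3+2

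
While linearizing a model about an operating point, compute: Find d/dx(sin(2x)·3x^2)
Product rule: (fg)' = f'g + fg'
f = sin(2x), f' = 2·cos(2x)
g = 3x^2, g' = 6x

Answer: 6·cos(2x)·x^2 + 6·sin(2x)·x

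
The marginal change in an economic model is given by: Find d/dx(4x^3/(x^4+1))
Quotient rule: (f/g)' = (f'g - fg')/g²
f = 4x^3, f' = 12x^2
g = x^4 + 1, g' = 4x^3

Answer: (12x^2·(x^4 + 1) - 16x^6)/(x^4 + 1)²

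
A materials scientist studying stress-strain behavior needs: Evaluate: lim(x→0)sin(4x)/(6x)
L'Hôpital (0/0): lim 4cos(4x)/6=4/6

Answer: 2/3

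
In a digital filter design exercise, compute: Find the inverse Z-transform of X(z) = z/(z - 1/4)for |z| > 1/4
Standard pair: z/(z-a) <-> a^n*u[n] for causal signals
With a = 1/4: x[n] = (1/4)^n*u[n]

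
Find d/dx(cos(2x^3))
Chain rule: d/dx[cos(u)]=-sin(u)·u' where u=2x^3
u'=6x^2

Answer: -6x^2·sin(2x^3)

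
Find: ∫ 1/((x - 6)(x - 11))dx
Partial fractions: 1/((x-6)(x-11)) = A/(x-6) + B/(x-11)
A = -1/5, B = 1/5
∫ [-1/5· 1/(x-6) + 1/5· 1/(x-11)] dx
= (1/5)[ln|x-11| - ln|x-6|] + C

Answer: (1/5)·ln|(x-11)/(x-6)| + C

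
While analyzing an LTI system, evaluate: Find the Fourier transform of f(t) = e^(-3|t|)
Using the standard pair: F{e^(-a|t|)}=2a/(a^2+omega^2)
With a=3: F(omega)=6/(9+omega^2)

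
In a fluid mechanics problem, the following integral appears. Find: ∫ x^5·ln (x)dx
By parts: u=ln(x), dv=x^5 dx
du=1/x dx, v=x^6/6
=x^6·ln(x)/6 - ∫ x^5/6 dx
=x^6·ln(x)/6 - x^6/36+C

Answer: x^6(ln(x)/6-1/36)+C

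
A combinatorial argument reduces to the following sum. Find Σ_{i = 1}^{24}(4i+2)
=4·Σ i + 2·24=4·300 + 48=1248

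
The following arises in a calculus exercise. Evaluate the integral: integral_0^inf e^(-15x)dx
integral_0^inf e^(-15x) dx=[-1/15 * e^(-15x)]_0^inf
=0 - (-1/15)=1/15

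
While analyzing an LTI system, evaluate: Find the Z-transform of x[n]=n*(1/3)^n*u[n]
Using the property Z{n*a^n*u[n]}=az/(z-a)^2
With a=1/3: X(z)=(1/3)z/(z - 1/3)^2, |z| > 1/3

Answer: (1/3)z/(z - 1/3)^2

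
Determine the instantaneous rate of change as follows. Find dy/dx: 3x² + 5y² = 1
Differentiate: 6x+10y·(dy/dx) = 0
dy/dx = -6x/(10y) = -(3/5)·(x/y)

Answer: dy/dx = -(3/5)·(x/y)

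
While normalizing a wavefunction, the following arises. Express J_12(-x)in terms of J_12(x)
For integer n: J_n(-x) = (-1)^n J_n(x)
With n = 12: J_12(-x) = (-1)^12 J_12(x) = J_12(x)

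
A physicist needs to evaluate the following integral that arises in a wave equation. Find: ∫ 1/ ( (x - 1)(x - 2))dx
Partial fractions: 1/((x-1)(x-2))=A/(x-1) + B/(x-2)
A=-1, B=1
∫ [-1· 1/(x-1) + 1· 1/(x-2)] dx
=(1)[ln|x-2| - ln|x-1|] + C

Answer: ln|(x-2)/(x-1)| + C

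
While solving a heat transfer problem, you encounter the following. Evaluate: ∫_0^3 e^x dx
Antiderivative: e^x
Evaluate: (e^3 - 1)

Answer: e^3 - 1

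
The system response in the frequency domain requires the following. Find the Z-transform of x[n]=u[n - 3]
Using the time-shift property: Z{u[n-3]} = z^(-3)*z/(z-1)
= z^(-2)/(z-1)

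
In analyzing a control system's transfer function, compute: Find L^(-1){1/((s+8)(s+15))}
Partial fractions: 1/((s+8)(s+15))=A/(s+8)+B/(s+15)
Cover-up: A=1/(s+15)|_{s=-8}=1/7; B=1/(s+8)|_{s=-15}=-1/7
L^(-1)=(1/7)e^(-8t) - (1/7)e^(-15t)

Answer: (1/7)(e^(-8t) - e^(-15t))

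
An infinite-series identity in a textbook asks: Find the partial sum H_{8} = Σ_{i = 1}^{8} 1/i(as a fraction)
H_8=1 + 1/2 + 1/3 + ... + 1/8
=761/280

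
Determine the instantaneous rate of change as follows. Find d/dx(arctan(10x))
d/dx[arctan(u)]=u'/(1+u²), u=10x, u'=10

Answer: 10/(1+100x²)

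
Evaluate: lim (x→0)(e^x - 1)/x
L'Hôpital (0/0): lim e^x/1 = 1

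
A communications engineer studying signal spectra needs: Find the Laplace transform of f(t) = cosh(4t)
L{cosh(at)}=s/(s²-a²)
L{cosh(4t)}=s/(s²-16)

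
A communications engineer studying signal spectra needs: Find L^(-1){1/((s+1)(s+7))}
Partial fractions: 1/((s+1)(s+7)) = A/(s+1)+B/(s+7)
Cover-up: A = 1/(s+7)|_{s = -1} = 1/6; B = 1/(s+1)|_{s = -7} = -1/6
L^(-1) = (1/6)e^(-t) - (1/6)e^(-7t)

Answer: (1/6)(e^(-t) - e^(-7t))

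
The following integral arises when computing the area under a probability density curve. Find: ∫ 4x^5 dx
Using power rule: ∫ 4x^5 dx = 4/6 x^6 + C = (2/3)x^6 + C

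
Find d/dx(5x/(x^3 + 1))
Quotient rule: (f/g)' = (f'g - fg')/g²
f = 5x, f' = 5
g = x^3 + 1, g' = 3x^2

Answer: (5·(x^3 + 1) - 15x^3)/(x^3 + 1)²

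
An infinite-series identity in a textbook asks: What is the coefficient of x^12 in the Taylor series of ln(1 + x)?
ln(1 + x)=Σ (-1)^(n + 1) x^n/n
Coefficient of x^12=(-1)^13/12=-1/12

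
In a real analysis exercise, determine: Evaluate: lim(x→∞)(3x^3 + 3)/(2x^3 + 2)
Divide numerator and denominator by x^3:
lim (3 + 3/x^3)/(2 + 2/x^3)=3/2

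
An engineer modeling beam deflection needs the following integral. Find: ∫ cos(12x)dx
Using substitution u = 12x: ∫ cos(u) du/12 = sin(u)/12+C

Answer: (1/12)sin(12x)+C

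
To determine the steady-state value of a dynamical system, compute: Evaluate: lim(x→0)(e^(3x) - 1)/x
L'Hôpital (0/0): lim 3e^(3x)/1=3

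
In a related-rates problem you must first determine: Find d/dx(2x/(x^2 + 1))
Quotient rule: (f/g)'=(f'g - fg')/g²
f=2x, f'=2
g=x^2+1, g'=2x

Answer: (2·(x^2+1)-4x^2)/(x^2+1)²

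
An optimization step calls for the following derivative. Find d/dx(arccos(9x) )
d/dx[arccos(u)]=-u'/√(1-u²), u=9x, u'=9

Answer: -9/√(1 - 81x²)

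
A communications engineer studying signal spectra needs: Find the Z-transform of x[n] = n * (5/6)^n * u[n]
Using the property Z{n * a^n * u[n]}=az/(z-a)^2
With a=5/6: X(z)=(5/6)z/(z - 5/6)^2, |z| > 5/6

Answer: (5/6)z/(z - 5/6)^2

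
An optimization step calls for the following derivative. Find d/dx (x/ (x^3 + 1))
Quotient rule: (f/g)' = (f'g - fg')/g²
f = x, f' = 1
g = x^3 + 1, g' = 3x^2

Answer: (1·(x^3 + 1) - 3x^3)/(x^3 + 1)²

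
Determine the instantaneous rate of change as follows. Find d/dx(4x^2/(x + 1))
Quotient rule: (f/g)' = (f'g - fg')/g²
f = 4x^2, f' = 8x
g = x + 1, g' = 1

Answer: (8x·(x + 1) - 4x^2)/(x + 1)²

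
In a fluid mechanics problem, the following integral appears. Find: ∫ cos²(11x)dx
Using identity cos²(u)=(1+cos(2u))/2:
∫ (1+cos(22x))/2 dx=x/2+sin(22x)/44+C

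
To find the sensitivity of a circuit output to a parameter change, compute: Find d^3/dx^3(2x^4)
Apply power rule 3 times:
d^1: 8x^3
d^2: 24x^2
d^3: 48x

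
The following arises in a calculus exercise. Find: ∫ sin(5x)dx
Using substitution u=5x: ∫ sin(u) du/5=-cos(u)/5 + C

Answer: (-1/5)cos(5x) + C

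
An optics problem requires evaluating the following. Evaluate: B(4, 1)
B(x,y) = Γ(x)Γ(y)/Γ(x + y) = (x-1)!(y-1)!/(x + y-1)!
B(4,1) = 3!·0!/4! = 1/4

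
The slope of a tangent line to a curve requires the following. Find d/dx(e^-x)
Chain rule: d/dx[e^u]=e^u · u' where u=-x
u'=-1

Answer: -1·e^-x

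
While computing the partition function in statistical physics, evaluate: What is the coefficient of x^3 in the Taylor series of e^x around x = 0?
Taylor series of e^x=Σ x^n/n!
Coefficient of x^3=1/3!=1/6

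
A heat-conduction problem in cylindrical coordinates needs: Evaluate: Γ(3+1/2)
Γ(n+1/2) = (2n)!√π/(4^n·n!)
= 720√π/(64·6) = (15/8)·√π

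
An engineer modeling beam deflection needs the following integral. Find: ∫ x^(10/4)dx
Power rule: ∫ x^(5/2) dx=x^(7/2)/(7/2) + C

Answer: (2/7)·x^(7/2) + C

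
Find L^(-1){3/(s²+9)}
L^(-1){w/(s²+w²)} = sin(wt)
Here w = 3

Answer: sin(3t)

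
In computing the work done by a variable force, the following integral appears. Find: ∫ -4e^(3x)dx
Since d/dx[e^(3x)] = 3e^(3x), we get -4/3 e^(3x) + C

Answer: (-4/3)e^(3x) + C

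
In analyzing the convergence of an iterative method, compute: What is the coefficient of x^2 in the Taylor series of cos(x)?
cos(x)=Σ (-1)^k x^(2k)/(2k)!
For x^2: (-1)^1/2!=-1/2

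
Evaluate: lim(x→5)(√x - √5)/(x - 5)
Multiply by conjugate (√x + √5)/(√x + √5):
=(x - 5)/((x - 5)(√x + √5))=1/(√x + √5)
As x → 5: 1/(2√5)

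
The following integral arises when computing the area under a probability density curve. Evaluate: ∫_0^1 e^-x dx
Antiderivative: -e^-x
Evaluate: -(e^-1 - 1)

Answer: (e^-1 - 1)/(-1)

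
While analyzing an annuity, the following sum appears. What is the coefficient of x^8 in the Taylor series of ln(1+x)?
ln(1+x) = Σ (-1)^(n+1) x^n/n
Coefficient of x^8 = (-1)^9/8 = -1/8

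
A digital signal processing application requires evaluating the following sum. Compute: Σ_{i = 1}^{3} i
Using formula: Σ i^1 = n(n + 1)/2 = 3·4/2 = 6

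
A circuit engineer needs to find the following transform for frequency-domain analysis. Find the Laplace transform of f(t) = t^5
L{t^n}=n!/s^(n + 1)
L{t^5}=5!/s^6=120/s^6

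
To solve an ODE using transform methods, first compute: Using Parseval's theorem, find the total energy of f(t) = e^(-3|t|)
Parseval's theorem: E=integral |f(t)|^2 dt=(1/2pi) integral |F(omega)|^2 domega
E=integral_{-inf}^{inf} e^(-6|t|) dt=2*integral_0^inf e^(-6t) dt=2/(2*3)=1/3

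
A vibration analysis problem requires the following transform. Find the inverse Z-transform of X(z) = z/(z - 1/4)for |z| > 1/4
Standard pair: z/(z-a) <-> a^n * u[n] for causal signals
With a = 1/4: x[n] = (1/4)^n * u[n]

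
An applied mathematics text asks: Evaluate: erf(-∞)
erf(-∞)=-1 (the error function is odd, so erf(-∞)=-erf(∞)=-1)

Answer: -1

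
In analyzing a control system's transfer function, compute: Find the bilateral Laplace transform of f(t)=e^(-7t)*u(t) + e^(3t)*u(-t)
For e^(-7t)*u(t): L=1/(s+7), Re(s) > -7
For e^(3t)*u(-t): L=-1/(s-3), Re(s) < 3
Combined: F(s)=1/(s+7)-1/(s-3), -7 < Re(s) < 3

Answer: 1/(s+7)-1/(s-3), ROC: -7 < Re(s) < 3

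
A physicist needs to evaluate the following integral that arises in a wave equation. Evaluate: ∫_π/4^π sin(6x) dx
Antiderivative: -cos(6x)/6
Evaluate at bounds: [-cos(6·π)/6] - [-cos(6·π/4)/6]
= (-(1)+(0))/6 = -1/6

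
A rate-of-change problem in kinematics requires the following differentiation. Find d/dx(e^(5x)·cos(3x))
Product rule: (fg)'=f'g+fg'
f=e^(5x), f'=5·e^(5x)
g=cos(3x), g'=-3·sin(3x)

Answer: 5·e^(5x)·cos(3x)-3·e^(5x)·sin(3x)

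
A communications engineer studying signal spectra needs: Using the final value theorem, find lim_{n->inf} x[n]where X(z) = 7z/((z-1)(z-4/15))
Final value theorem: lim x[n]=lim_{z->1} (z-1) * X(z)
(z-1) * X(z)=7z/(z-4/15)
As z->1: 7/(1-4/15)=7/(11/15)=105/11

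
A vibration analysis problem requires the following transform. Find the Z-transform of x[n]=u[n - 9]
Using the time-shift property: Z{u[n-9]} = z^(-9) * z/(z-1)
= z^(-8)/(z-1)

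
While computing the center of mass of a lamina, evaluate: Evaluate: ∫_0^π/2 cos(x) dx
Antiderivative: sin(x)
Evaluate at bounds: [sin(1·π/2)/1] - [sin(1·0)/1]
=((1) - (0))/1=1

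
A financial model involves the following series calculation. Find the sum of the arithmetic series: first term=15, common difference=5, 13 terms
Last term: a_n=15 + (13 - 1)·5=75
Sum=n(a_1 + a_n)/2=13(15 + 75)/2=585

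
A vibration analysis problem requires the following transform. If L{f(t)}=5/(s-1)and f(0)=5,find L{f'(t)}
L{f'(t)} = s·F(s) - f(0) = 5s/(s-1) - 5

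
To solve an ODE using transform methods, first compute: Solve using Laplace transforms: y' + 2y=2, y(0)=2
Take L of both sides: sY(s) - 2 + 2Y(s) = 2/s
Y(s)(s + 2) = 2/s + 2
Y(s) = 2/(s(s + 2)) + 2/(s + 2)
Partial fractions: 2/(s(s + 2)) = 1/s - 1/(s + 2)
So Y(s) = 1/s + 1/(s + 2)
Inverse transform (L^(-1){1/s} = 1, L^(-1){1/(s + 2)} = e^(-2t)):

Answer: y(t) = 1 + e^(-2t)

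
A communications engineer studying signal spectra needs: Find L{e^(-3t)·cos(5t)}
First shifting: L{e^(at)f(t)}=F(s-a)
L{cos(5t)}=s/(s²+25)
Shift: (s+3)/((s+3)²+25)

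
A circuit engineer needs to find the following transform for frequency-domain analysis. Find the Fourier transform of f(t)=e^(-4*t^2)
The Fourier transform of a Gaussian e^(-a * t^2) is sqrt(pi/a) * e^(-omega^2/(4a)).
With a=4: F(omega)=sqrt(pi)/2 * e^(-omega^2/16)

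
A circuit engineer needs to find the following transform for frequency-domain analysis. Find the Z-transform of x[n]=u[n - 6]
Using the time-shift property: Z{u[n-6]}=z^(-6)*z/(z-1)
=z^(-5)/(z-1)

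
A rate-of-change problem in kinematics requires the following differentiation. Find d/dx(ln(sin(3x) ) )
Chain rule: d/dx[ln(u)]=u'/u where u=sin(3x)
u'=3cos(3x)

Answer: (3cos(3x))/(sin(3x))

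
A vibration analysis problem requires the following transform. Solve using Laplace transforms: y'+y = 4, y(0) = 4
Take L of both sides: sY(s) - 4 + Y(s) = 4/s
Y(s)(s + 1) = 4/s + 4
Y(s) = 4/(s(s + 1)) + 4/(s + 1)
Partial fractions: 4/(s(s + 1)) = 4/s - 4/(s + 1)
So Y(s) = 4/s
Inverse transform (L^(-1){1/s} = 1, L^(-1){1/(s + 1)} = e^(-t)):

Answer: y(t) = 4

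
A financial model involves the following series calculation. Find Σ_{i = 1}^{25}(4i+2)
= 4·Σ i+2·25 = 4·325+50 = 1350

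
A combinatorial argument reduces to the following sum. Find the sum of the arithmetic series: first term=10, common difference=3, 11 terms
Last term: a_n=10 + (11 - 1)·3=40
Sum=n(a_1 + a_n)/2=11(10 + 40)/2=275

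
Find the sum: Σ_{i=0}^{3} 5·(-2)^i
Geometric series: S = a(1 - r^n)/(1 - r)
a = 5, r = -2, n = 4
S = 5(1 - 16)/3 = -25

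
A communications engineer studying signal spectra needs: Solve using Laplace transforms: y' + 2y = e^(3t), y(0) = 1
Take L: sY - 1 + 2Y = 1/(s-3)
Y(s + 2) = 1/(s-3) + 1
Y = 1/((s-3)(s + 2)) + 1/(s + 2)
Partial fractions: 1/((s-3)(s + 2)) = (1/5)/(s-3) - (1/5)/(s + 2)
So Y = (1/5)/(s-3) + (4/5)/(s + 2)
Inverse Laplace transform (L^(-1){1/(s-3)} = e^(3t), L^(-1){1/(s + 2)} = e^(-2t)):

Answer: y(t) = (1/5)·e^(3t) + (4/5)·e^(-2t)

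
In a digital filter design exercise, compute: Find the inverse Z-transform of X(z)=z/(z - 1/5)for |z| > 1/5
Standard pair: z/(z-a) <-> a^n*u[n] for causal signals
With a = 1/5: x[n] = (1/5)^n*u[n]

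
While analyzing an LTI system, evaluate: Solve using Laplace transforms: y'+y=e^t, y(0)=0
Take L: sY - 0+Y = 1/(s-1)
Y(s+1) = 1/(s-1)+0
Y = 1/((s-1)(s+1))+0/(s+1)
Partial fractions: 1/((s-1)(s+1)) = (1/2)/(s-1) - (1/2)/(s+1)
So Y = (1/2)/(s-1) - (1/2)/(s+1)
Inverse Laplace transform (L^(-1){1/(s-1)} = e^t, L^(-1){1/(s+1)} = e^(-t)):

Answer: y(t) = (1/2)·e^t - (1/2)·e^(-t)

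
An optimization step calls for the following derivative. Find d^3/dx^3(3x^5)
Apply power rule 3 times:
d^1: 15x^4
d^2: 60x^3
d^3: 180x^2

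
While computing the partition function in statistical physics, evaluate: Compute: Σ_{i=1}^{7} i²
Using formula: Σ i^2 = n(n + 1)(2n + 1)/6 = 7·8·15/6 = 140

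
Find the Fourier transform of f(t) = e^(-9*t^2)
The Fourier transform of a Gaussian e^(-a * t^2) is sqrt(pi/a) * e^(-omega^2/(4a)).
With a = 9: F(omega) = sqrt(pi)/3 * e^(-omega^2/36)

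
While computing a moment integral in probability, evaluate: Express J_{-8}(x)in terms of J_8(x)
For integer n: J_{-n}(x) = (-1)^n J_n(x)
With n = 8: J_{-8}(x) = (-1)^8 J_8(x) = J_8(x)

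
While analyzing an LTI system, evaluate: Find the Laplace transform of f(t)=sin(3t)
L{sin(wt)} = w/(s²+w²)
L{sin(3t)} = 3/(s²+9)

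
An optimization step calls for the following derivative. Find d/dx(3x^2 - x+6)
Power rule: d/dx(ax^n)=n·a·x^(n-1)
Term by term: 6·x - 1

Answer: 6x - 1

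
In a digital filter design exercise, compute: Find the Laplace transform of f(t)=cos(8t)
L{cos(wt)}=s/(s²+w²)
L{cos(8t)}=s/(s²+64)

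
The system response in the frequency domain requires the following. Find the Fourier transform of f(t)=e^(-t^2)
The Fourier transform of a Gaussian e^(-t^2) is sqrt(pi)*e^(-omega^2/4).
With a = 1: F(omega) = sqrt(pi)*e^(-omega^2/4)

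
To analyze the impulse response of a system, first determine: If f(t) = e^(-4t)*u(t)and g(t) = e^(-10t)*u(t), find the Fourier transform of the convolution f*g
By the convolution theorem: F{f * g}=F(omega) * G(omega)
F(omega)=1/(4 + j * omega), G(omega)=1/(10 + j * omega)
F{f * g}=1/((4 + j * omega)(10 + j * omega))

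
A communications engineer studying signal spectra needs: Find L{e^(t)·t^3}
First shifting: L{e^(at)f(t)} = F(s-a)
L{t^3} = 6/s^4
Shift s → s-1: 6/(s-1)^4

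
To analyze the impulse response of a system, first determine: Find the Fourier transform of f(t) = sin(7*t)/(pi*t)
sin(W*t)/(pi*t)=(W/pi)*sinc(W*t/pi) is the impulse response of the ideal low-pass filter with cutoff W (here W=7).
Its Fourier transform is a rectangular function:
F(omega)=1 for |omega| < 7, 0 otherwise

Answer: rect(omega/14) [i.e., 1 for |omega| < 7, 0 otherwise]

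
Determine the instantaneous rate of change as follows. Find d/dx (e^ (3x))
Chain rule: d/dx[e^u]=e^u · u' where u=3x
u'=3

Answer: 3·e^(3x)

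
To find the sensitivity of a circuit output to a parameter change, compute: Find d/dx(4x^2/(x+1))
Quotient rule: (f/g)' = (f'g - fg')/g²
f = 4x^2, f' = 8x
g = x+1, g' = 1

Answer: (8x·(x+1)-4x^2)/(x+1)²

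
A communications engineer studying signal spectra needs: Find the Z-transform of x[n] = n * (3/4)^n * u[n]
Using the property Z{n * a^n * u[n]} = az/(z-a)^2
With a = 3/4: X(z) = (3/4)z/(z - 3/4)^2, |z| > 3/4

Answer: (3/4)z/(z - 3/4)^2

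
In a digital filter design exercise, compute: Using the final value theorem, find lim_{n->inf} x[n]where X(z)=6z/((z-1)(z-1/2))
Final value theorem: lim x[n]=lim_{z->1} (z-1)*X(z)
(z-1)*X(z)=6z/(z-1/2)
As z->1: 6/(1-1/2)=6/(1/2)=12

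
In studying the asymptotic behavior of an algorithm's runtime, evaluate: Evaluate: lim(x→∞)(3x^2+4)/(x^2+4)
Divide numerator and denominator by x^2:
lim (3+4/x^2)/(1+4/x^2)=3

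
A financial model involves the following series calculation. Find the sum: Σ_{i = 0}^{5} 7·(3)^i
Geometric series: S = a(1 - r^n)/(1 - r)
a = 7, r = 3, n = 6
S = 7(1-729)/-2 = 2548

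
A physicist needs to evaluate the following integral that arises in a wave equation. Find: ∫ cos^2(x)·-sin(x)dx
Let u=cos(x), du=-sin(x) dx
∫ u^2 du=u^3/3+C

Answer: cos^3(x)/3+C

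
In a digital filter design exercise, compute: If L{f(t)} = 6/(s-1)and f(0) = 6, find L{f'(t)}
L{f'(t)}=s·F(s) - f(0)=6s/(s-1) - 6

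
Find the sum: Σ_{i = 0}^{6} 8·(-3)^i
Geometric series: S = a(1 - r^n)/(1 - r)
a = 8, r = -3, n = 7
S = 8(1+2187)/4 = 4376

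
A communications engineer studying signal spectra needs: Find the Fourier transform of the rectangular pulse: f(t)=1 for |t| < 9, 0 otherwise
F(omega) = integral from -9 to 9 of e^(-j*omega*t) dt
= 2*sin(9*omega)/omega = 18*sinc(9*omega/pi)

Answer: 2*sin(9*omega)/omega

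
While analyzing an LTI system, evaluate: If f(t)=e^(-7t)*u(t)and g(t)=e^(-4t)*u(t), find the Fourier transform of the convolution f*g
By the convolution theorem: F{f*g} = F(omega)*G(omega)
F(omega) = 1/(7+j*omega), G(omega) = 1/(4+j*omega)
F{f*g} = 1/((7+j*omega)(4+j*omega))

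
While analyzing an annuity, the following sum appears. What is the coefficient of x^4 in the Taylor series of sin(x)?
sin(x) has only odd powers. Coefficient of x^4=0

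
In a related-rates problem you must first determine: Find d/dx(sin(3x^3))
Chain rule: d/dx[sin(u)] = cos(u)·u' where u = 3x^3
u' = 9x^2

Answer: 9x^2·cos(3x^3)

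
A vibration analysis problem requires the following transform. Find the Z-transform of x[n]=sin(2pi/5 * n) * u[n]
Z{sin(w0*n)*u[n]}=z*sin(w0)/(z^2 - 2z*cos(w0) + 1)
With w0=2pi/5: X(z)=z*sin(2pi/5)/(z^2 - 2z*cos(2pi/5) + 1)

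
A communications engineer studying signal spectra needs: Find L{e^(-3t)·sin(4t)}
First shifting: L{e^(at)f(t)} = F(s-a)
L{sin(4t)} = 4/(s² + 16)
Shift: 4/((s + 3)² + 16)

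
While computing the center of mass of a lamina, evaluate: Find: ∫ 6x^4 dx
Using power rule: ∫ 6x^4 dx = 6/5 x^5 + C = (6/5)x^5 + C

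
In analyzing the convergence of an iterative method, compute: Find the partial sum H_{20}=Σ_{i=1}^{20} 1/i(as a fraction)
H_20=1 + 1/2 + 1/3 + ... + 1/20
=55835135/15519504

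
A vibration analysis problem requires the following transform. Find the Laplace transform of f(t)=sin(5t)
L{sin(wt)} = w/(s² + w²)
L{sin(5t)} = 5/(s² + 25)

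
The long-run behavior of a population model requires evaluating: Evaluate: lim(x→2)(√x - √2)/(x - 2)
Multiply by conjugate (√x+√2)/(√x+√2):
=(x - 2)/((x - 2)(√x+√2))=1/(√x+√2)
As x → 2: 1/(2√2)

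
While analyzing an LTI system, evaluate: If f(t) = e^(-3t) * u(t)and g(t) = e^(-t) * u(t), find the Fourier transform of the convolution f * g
By the convolution theorem: F{f*g} = F(omega)*G(omega)
F(omega) = 1/(3 + j*omega), G(omega) = 1/(1 + j*omega)
F{f*g} = 1/((3 + j*omega)(1 + j*omega))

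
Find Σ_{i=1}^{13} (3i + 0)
=3·Σ i+0·13=3·91+0=273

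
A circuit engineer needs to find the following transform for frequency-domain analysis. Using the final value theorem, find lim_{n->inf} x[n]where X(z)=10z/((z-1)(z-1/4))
Final value theorem: lim x[n] = lim_{z->1} (z-1)*X(z)
(z-1)*X(z) = 10z/(z-1/4)
As z->1: 10/(1-1/4) = 10/(3/4) = 40/3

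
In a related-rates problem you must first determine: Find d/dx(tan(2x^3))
Chain rule: d/dx[tan(u)] = sec²(u)·u' where u = 2x^3
u' = 6x^2

Answer: 6x^2·sec²(2x^3)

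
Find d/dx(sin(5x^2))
Chain rule: d/dx[sin(u)]=cos(u)·u' where u=5x^2
u'=10x

Answer: 10x·cos(5x^2)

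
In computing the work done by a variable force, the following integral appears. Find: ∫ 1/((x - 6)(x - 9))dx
Partial fractions: 1/((x-6)(x-9))=A/(x-6) + B/(x-9)
A=-1/3, B=1/3
∫ [-1/3· 1/(x-6) + 1/3· 1/(x-9)] dx
=(1/3)[ln|x-9| - ln|x-6|] + C

Answer: (1/3)·ln|(x-9)/(x-6)| + C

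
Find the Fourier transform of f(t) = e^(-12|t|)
Using the standard pair: F{e^(-a|t|)} = 2a/(a^2+omega^2)
With a = 12: F(omega) = 24/(144+omega^2)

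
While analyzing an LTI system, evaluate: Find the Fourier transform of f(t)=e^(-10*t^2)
The Fourier transform of a Gaussian e^(-a*t^2) is sqrt(pi/a)*e^(-omega^2/(4a)).
With a=10: F(omega)=sqrt(pi/10)*e^(-omega^2/40)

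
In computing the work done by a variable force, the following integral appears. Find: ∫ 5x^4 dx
Using power rule: ∫ 5x^4 dx = 5/5 x^5+C = x^5+C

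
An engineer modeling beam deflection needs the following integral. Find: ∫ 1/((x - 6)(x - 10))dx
Partial fractions: 1/((x-6)(x-10))=A/(x-6)+B/(x-10)
A=-1/4, B=1/4
∫ [-1/4· 1/(x-6)+1/4· 1/(x-10)] dx
=(1/4)[ln|x-10| - ln|x-6|]+C

Answer: (1/4)·ln|(x-10)/(x-6)|+C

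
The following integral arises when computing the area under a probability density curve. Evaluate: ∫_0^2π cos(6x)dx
Antiderivative: sin(6x)/6
Evaluate at bounds: [sin(6·2π)/6] - [sin(6·0)/6]
=((0) - (0))/6=0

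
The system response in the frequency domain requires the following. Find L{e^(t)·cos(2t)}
First shifting: L{e^(at)f(t)}=F(s-a)
L{cos(2t)}=s/(s² + 4)
Shift: (s-1)/((s-1)² + 4)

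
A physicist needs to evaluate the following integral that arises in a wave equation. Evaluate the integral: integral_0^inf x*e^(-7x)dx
This is a Gamma integral. Substitute u = 7x (du = 7 dx):
integral_0^inf x * e^(-7x) dx = (1/7^2) integral_0^inf u^1 * e^(-u) du
= Gamma(2)/7^2 = 1!/7^2 = 1/49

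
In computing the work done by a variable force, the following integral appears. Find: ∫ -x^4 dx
Using power rule: ∫ -x^4 dx = -1/5 x^5 + C = (-1/5)x^5 + C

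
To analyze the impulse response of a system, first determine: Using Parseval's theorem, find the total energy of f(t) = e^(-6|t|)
Parseval's theorem: E=integral |f(t)|^2 dt=(1/2pi) integral |F(omega)|^2 domega
E=integral_{-inf}^{inf} e^(-12|t|) dt=2*integral_0^inf e^(-12t) dt=2/(2*6)=1/6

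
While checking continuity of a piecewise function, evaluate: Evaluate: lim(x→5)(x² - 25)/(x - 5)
Factor: (x² - 25) = (x-5)(x+5)
Cancel (x-5): lim(x→5) (x+5) = 10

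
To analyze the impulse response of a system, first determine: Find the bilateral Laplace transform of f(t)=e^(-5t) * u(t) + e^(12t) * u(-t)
For e^(-5t)*u(t): L = 1/(s+5), Re(s) > -5
For e^(12t)*u(-t): L = -1/(s-12), Re(s) < 12
Combined: F(s) = 1/(s+5)-1/(s-12), -5 < Re(s) < 12

Answer: 1/(s+5)-1/(s-12), ROC: -5 < Re(s) < 12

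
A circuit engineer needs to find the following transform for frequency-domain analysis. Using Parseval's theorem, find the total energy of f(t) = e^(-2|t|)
Parseval's theorem: E = integral |f(t)|^2 dt = (1/2pi) integral |F(omega)|^2 domega
E = integral_{-inf}^{inf} e^(-4|t|) dt = 2*integral_0^inf e^(-4t) dt = 2/(2*2) = 1/2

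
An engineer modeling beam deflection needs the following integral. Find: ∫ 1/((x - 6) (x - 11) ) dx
Partial fractions: 1/((x-6)(x-11))=A/(x-6)+B/(x-11)
A=-1/5, B=1/5
∫ [-1/5· 1/(x-6)+1/5· 1/(x-11)] dx
=(1/5)[ln|x-11| - ln|x-6|]+C

Answer: (1/5)·ln|(x-11)/(x-6)|+C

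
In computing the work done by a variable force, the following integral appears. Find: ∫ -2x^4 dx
Using power rule: ∫ -2x^4 dx=-2/5 x^5 + C=(-2/5)x^5 + C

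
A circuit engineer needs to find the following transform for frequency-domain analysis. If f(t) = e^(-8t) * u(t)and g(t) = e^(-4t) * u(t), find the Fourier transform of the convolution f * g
By the convolution theorem: F{f * g}=F(omega) * G(omega)
F(omega)=1/(8+j * omega), G(omega)=1/(4+j * omega)
F{f * g}=1/((8+j * omega)(4+j * omega))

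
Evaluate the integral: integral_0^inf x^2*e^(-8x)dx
This is a Gamma integral. Substitute u = 8x (du = 8 dx):
integral_0^inf x^2*e^(-8x) dx = (1/8^3) integral_0^inf u^2*e^(-u) du
= Gamma(3)/8^3 = 2!/8^3 = 2/512

Answer: 1/256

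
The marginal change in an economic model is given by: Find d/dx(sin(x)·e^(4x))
Product rule: (fg)'=f'g+fg'
f=sin(x), f'=cos(x)
g=e^(4x), g'=4·e^(4x)

Answer: cos(x)·e^(4x)+4·sin(x)·e^(4x)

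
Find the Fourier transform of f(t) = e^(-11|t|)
Using the standard pair: F{e^(-a|t|)} = 2a/(a^2+omega^2)
With a = 11: F(omega) = 22/(121+omega^2)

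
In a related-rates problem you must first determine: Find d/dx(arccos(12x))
d/dx[arccos(u)]=-u'/√(1-u²), u=12x, u'=12

Answer: -12/√(1-144x²)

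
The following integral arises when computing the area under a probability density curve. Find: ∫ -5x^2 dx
Using power rule: ∫ -5x^2 dx=-5/3 x^3 + C=(-5/3)x^3 + C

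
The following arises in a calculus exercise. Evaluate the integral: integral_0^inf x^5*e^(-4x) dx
This is a Gamma integral. Substitute u = 4x (du = 4 dx):
integral_0^inf x^5*e^(-4x) dx = (1/4^6) integral_0^inf u^5*e^(-u) du
= Gamma(6)/4^6 = 5!/4^6 = 120/4096

Answer: 15/512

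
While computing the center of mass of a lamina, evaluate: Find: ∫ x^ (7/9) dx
Power rule: ∫ x^(7/9) dx=x^(16/9)/(16/9)+C

Answer: (9/16)·x^(16/9)+C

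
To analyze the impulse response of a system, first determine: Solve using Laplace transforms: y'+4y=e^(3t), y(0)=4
Take L: sY - 4 + 4Y = 1/(s-3)
Y(s + 4) = 1/(s-3) + 4
Y = 1/((s-3)(s + 4)) + 4/(s + 4)
Partial fractions: 1/((s-3)(s + 4)) = (1/7)/(s-3) - (1/7)/(s + 4)
So Y = (1/7)/(s-3) + (27/7)/(s + 4)
Inverse Laplace transform (L^(-1){1/(s-3)} = e^(3t), L^(-1){1/(s + 4)} = e^(-4t)):

Answer: y(t) = (1/7)·e^(3t) + (27/7)·e^(-4t)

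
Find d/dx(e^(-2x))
Chain rule: d/dx[e^u] = e^u · u' where u = -2x
u' = -2

Answer: -2·e^(-2x)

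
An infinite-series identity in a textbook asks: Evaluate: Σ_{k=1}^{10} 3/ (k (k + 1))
Partial fractions: 3/(k(k+1)) = 3/k - 3/(k+1)
Telescoping sum: 3(1-1/11) = 3·10/11

Answer: 30/11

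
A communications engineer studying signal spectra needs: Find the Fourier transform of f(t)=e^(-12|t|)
Using the standard pair: F{e^(-a|t|)}=2a/(a^2 + omega^2)
With a=12: F(omega)=24/(144 + omega^2)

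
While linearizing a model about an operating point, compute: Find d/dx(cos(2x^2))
Chain rule: d/dx[cos(u)] = -sin(u)·u' where u = 2x^2
u' = 4x

Answer: -4x·sin(2x^2)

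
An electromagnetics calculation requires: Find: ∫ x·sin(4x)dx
By parts: u=x, dv=sin(4x) dx
du=dx, v=-cos(4x)/4
=-x·cos(4x)/4 + sin(4x)/4² + C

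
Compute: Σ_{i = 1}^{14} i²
Using formula: Σ i^2 = n(n+1)(2n+1)/6 = 14·15·29/6 = 1015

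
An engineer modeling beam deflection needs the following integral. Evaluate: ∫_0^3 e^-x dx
Antiderivative: -e^-x
Evaluate: -(e^-3-1)

Answer: (e^-3-1)/(-1)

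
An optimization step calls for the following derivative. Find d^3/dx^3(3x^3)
Apply power rule 3 times:
d^1: 9x^2
d^2: 18x
d^3: 18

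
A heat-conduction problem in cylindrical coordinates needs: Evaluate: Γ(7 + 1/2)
Γ(n+1/2)=(2n)!√π/(4^n·n!)
=87178291200√π/(16384·5040)=(135135/128)·√π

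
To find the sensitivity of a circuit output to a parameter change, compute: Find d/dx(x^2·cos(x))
Product rule: (fg)' = f'g + fg'
f = x^2, f' = 2x
g = cos(x), g' = -sin(x)

Answer: 2x·cos(x) - x^2·sin(x)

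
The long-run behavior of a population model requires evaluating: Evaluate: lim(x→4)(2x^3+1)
Polynomial is continuous, so substitute x=4:
2·4^3+1=129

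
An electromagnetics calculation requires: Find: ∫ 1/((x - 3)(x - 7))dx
Partial fractions: 1/((x-3)(x-7))=A/(x-3)+B/(x-7)
A=-1/4, B=1/4
∫ [-1/4· 1/(x-3)+1/4· 1/(x-7)] dx
=(1/4)[ln|x-7| - ln|x-3|]+C

Answer: (1/4)·ln|(x-7)/(x-3)|+C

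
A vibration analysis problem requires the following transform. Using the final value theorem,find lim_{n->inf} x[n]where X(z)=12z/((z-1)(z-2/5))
Final value theorem: lim x[n]=lim_{z->1} (z-1)*X(z)
(z-1)*X(z)=12z/(z-2/5)
As z->1: 12/(1 - 2/5)=12/(3/5)=20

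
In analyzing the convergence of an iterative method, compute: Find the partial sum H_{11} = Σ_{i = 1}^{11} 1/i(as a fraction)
H_11 = 1 + 1/2 + 1/3 + ... + 1/11
= 83711/27720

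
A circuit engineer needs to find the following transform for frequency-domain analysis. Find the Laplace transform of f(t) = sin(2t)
L{sin(wt)}=w/(s² + w²)
L{sin(2t)}=2/(s² + 4)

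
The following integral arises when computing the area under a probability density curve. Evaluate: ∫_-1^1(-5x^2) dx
Step 1: Find antiderivative F(x) = (-5/3)x^3
Step 2: F(1) - F(-1) = -5/3 - (5/3) = -10/3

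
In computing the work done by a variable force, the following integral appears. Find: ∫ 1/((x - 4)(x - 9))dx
Partial fractions: 1/((x-4)(x-9)) = A/(x-4)+B/(x-9)
A = -1/5, B = 1/5
∫ [-1/5· 1/(x-4)+1/5· 1/(x-9)] dx
= (1/5)[ln|x-9| - ln|x-4|]+C

Answer: (1/5)·ln|(x-9)/(x-4)|+C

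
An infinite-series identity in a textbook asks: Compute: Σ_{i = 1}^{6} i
Using formula: Σ i^1 = n(n+1)/2 = 6·7/2 = 21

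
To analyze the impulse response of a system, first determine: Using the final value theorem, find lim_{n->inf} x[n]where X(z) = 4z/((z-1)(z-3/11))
Final value theorem: lim x[n]=lim_{z->1} (z-1) * X(z)
(z-1) * X(z)=4z/(z-3/11)
As z->1: 4/(1 - 3/11)=4/(8/11)=11/2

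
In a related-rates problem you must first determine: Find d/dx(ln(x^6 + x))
Chain rule: d/dx[ln(u)]=u'/u where u=x^6 + x
u'=6x^5 + 1

Answer: (6x^5 + 1)/(x^6 + x)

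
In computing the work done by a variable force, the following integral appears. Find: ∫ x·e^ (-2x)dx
Integration by parts: u = x, dv = e^(-2x) dx
du = dx, v = e^(-2x)/(-2)
= x·e^(-2x)/(-2) - ∫ e^(-2x)/(-2) dx
= x·e^(-2x)/(-2) - e^(-2x)/4 + C

Answer: e^(-2x)(x/(-2) - 1/4) + C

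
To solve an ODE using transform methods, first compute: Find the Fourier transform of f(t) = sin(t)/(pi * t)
sin(W * t)/(pi * t) = (W/pi) * sinc(W * t/pi) is the impulse response of the ideal low-pass filter with cutoff W (here W = 1).
Its Fourier transform is a rectangular function:
F(omega) = 1 for |omega| < 1, 0 otherwise

Answer: rect(omega/2) [i.e., 1 for |omega| < 1, 0 otherwise]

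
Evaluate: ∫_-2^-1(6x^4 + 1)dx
Step 1: Find antiderivative F(x) = (6/5)x^5+x
Step 2: F(-1) - F(-2) = -11/5 - (-202/5) = 191/5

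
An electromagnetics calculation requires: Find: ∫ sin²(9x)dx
Using identity sin²(u) = (1 - cos(2u))/2:
∫ (1 - cos(18x))/2 dx = x/2 - sin(18x)/36+C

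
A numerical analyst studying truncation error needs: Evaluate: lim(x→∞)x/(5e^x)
Apply L'Hôpital 1 times (∞/∞ each time):
Eventually get 1!/(5e^x) → 0

Answer: 0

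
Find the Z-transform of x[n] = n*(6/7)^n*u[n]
Using the property Z{n*a^n*u[n]} = az/(z-a)^2
With a = 6/7: X(z) = (6/7)z/(z - 6/7)^2, |z| > 6/7

Answer: (6/7)z/(z - 6/7)^2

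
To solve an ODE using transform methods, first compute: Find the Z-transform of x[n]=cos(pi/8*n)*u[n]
Z{cos(w0 * n) * u[n]} = z(z - cos(w0))/(z^2-2z * cos(w0)+1)
With w0 = pi/8: X(z) = z(z - cos(pi/8))/(z^2-2z * cos(pi/8)+1)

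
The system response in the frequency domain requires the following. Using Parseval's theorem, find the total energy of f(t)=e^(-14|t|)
Parseval's theorem: E = integral |f(t)|^2 dt = (1/2pi) integral |F(omega)|^2 domega
E = integral_{-inf}^{inf} e^(-28|t|) dt = 2*integral_0^inf e^(-28t) dt = 2/(2*14) = 1/14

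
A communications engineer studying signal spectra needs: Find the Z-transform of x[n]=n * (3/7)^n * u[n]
Using the property Z{n * a^n * u[n]}=az/(z-a)^2
With a=3/7: X(z)=(3/7)z/(z - 3/7)^2, |z| > 3/7

Answer: (3/7)z/(z - 3/7)^2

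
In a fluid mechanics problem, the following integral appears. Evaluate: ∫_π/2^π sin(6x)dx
Antiderivative: -cos(6x)/6
Evaluate at bounds: [-cos(6·π)/6] - [-cos(6·π/2)/6]
=(-(1) + (-1))/6=-1/3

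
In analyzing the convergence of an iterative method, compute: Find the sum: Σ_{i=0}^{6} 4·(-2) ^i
Geometric series: S=a(1 - r^n)/(1 - r)
a=4, r=-2, n=7
S=4(1 + 128)/3=172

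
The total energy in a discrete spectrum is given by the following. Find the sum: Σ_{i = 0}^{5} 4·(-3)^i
Geometric series: S=a(1 - r^n)/(1 - r)
a=4, r=-3, n=6
S=4(1-729)/4=-728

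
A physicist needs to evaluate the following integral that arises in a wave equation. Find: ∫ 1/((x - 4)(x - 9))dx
Partial fractions: 1/((x-4)(x-9))=A/(x-4)+B/(x-9)
A=-1/5, B=1/5
∫ [-1/5· 1/(x-4)+1/5· 1/(x-9)] dx
=(1/5)[ln|x-9| - ln|x-4|]+C

Answer: (1/5)·ln|(x-9)/(x-4)|+C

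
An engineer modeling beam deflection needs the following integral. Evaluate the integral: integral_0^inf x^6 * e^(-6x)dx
This is a Gamma integral. Substitute u = 6x (du = 6 dx):
integral_0^inf x^6*e^(-6x) dx = (1/6^7) integral_0^inf u^6*e^(-u) du
= Gamma(7)/6^7 = 6!/6^7 = 720/279936

Answer: 5/1944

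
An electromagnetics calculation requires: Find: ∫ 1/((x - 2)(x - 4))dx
Partial fractions: 1/((x-2)(x-4))=A/(x-2)+B/(x-4)
A=-1/2, B=1/2
∫ [-1/2· 1/(x-2)+1/2· 1/(x-4)] dx
=(1/2)[ln|x-4| - ln|x-2|]+C

Answer: (1/2)·ln|(x-4)/(x-2)|+C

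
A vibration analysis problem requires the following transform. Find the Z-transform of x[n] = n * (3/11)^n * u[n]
Using the property Z{n*a^n*u[n]} = az/(z-a)^2
With a = 3/11: X(z) = (3/11)z/(z - 3/11)^2, |z| > 3/11

Answer: (3/11)z/(z - 3/11)^2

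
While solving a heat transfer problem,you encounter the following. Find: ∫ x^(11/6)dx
Power rule: ∫ x^(11/6) dx = x^(17/6)/(17/6)+C

Answer: (6/17)·x^(17/6)+C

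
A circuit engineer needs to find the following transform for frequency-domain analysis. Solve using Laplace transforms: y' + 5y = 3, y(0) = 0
Take L of both sides: sY(s)-0+5Y(s) = 3/s
Y(s)(s+5) = 3/s+0
Y(s) = 3/(s(s+5))+0/(s+5)
Partial fractions: 3/(s(s+5)) = (3/5)/s - (3/5)/(s+5)
So Y(s) = (3/5)/s - (3/5)/(s+5)
Inverse transform (L^(-1){1/s} = 1, L^(-1){1/(s+5)} = e^(-5t)):

Answer: y(t) = 3/5 - (3/5)·e^(-5t)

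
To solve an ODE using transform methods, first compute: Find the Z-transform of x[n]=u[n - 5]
Using the time-shift property: Z{u[n-5]} = z^(-5) * z/(z-1)
= z^(-4)/(z-1)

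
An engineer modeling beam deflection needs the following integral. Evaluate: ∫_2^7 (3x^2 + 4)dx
Step 1: Find antiderivative F(x)=x^3+4x
Step 2: F(7) - F(2)=371 - (16)=355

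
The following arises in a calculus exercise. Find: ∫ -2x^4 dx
Using power rule: ∫ -2x^4 dx=-2/5 x^5+C=(-2/5)x^5+C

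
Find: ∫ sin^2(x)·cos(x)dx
Let u=sin(x), du=cos(x) dx
∫ u^2 du=u^3/3+C

Answer: sin^3(x)/3+C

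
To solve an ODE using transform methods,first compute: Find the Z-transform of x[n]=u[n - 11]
Using the time-shift property: Z{u[n-11]} = z^(-11)*z/(z-1)
= z^(-10)/(z-1)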